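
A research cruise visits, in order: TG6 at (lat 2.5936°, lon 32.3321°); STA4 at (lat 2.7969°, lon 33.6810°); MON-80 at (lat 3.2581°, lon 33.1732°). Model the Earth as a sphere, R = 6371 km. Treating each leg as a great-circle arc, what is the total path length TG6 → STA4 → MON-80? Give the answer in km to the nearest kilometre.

228 km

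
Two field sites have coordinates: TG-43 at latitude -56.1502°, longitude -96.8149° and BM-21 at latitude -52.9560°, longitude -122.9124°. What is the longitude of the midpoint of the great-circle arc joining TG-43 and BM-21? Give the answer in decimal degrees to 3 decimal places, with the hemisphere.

Bx = cos φ₂ cos Δλ = 0.541009,  By = cos φ₂ sin Δλ = -0.265008
φₘ = atan2(sin φ₁ + sin φ₂, √((cos φ₁ + Bx)² + By²)) = -55.25707°
λₘ = λ₁ + atan2(By, cos φ₁ + Bx) = -110.38372°

110.384°W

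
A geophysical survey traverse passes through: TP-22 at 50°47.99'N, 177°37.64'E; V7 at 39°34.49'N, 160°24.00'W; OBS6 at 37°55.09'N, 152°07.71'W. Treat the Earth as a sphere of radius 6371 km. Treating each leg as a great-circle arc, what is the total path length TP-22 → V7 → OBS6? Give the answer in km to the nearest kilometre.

TP-22: φ = +50.79983°, λ = +177.62733°
V7: φ = +39.57483°, λ = -160.40000°
OBS6: φ = +37.91817°, λ = -152.12850°
TP-22→V7: c = 0.331719 rad, d = 2113.38 km
V7→OBS6: c = 0.116199 rad, d = 740.30 km
Total = 2113.38 + 740.30 = 2853.68 km

2854 km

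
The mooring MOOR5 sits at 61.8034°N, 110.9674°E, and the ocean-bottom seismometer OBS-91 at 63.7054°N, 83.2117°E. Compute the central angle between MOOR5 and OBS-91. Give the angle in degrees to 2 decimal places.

Δφ = 1.9020°,  Δλ = -27.7557°
a = sin²(Δφ/2) + cos φ₁ cos φ₂ sin²(Δλ/2) = 0.012317
c = 2·arcsin(√a) = 0.222422 rad = 12.7438°

12.74°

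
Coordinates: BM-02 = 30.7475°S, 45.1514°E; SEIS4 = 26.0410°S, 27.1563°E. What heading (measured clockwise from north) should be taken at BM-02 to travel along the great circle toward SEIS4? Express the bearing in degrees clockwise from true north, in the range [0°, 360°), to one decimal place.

282.1°

Δλ = -17.9951°
y = sin Δλ · cos φ₂ = -0.277573
x = cos φ₁ sin φ₂ − sin φ₁ cos φ₂ cos Δλ = 0.059581
θ = atan2(y, x) = -77.8852° → 282.1148° (mod 360°)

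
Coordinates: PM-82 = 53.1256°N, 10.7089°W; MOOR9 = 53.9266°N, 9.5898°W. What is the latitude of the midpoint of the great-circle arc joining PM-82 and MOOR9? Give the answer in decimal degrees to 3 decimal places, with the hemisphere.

53.527°N

Bx = cos φ₂ cos Δλ = 0.588709,  By = cos φ₂ sin Δλ = 0.011500
φₘ = atan2(sin φ₁ + sin φ₂, √((cos φ₁ + Bx)² + By²)) = 53.52741°
λₘ = λ₁ + atan2(By, cos φ₁ + Bx) = -10.15464°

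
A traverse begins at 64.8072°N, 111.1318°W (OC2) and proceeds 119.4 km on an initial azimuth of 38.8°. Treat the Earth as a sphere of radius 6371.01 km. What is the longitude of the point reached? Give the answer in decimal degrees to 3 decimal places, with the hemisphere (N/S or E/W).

δ = d/R = 119.4/6371.01 = 0.018741 rad
φ₂ = arcsin(sin φ₁ cos δ + cos φ₁ sin δ cos θ)
   = arcsin(0.90488·0.99982 + 0.42567·0.01874·0.77934) = 65.63536°
λ₂ = λ₁ + atan2(sin θ sin δ cos φ₁, cos δ − sin φ₁ sin φ₂) = -109.50072°

109.501°W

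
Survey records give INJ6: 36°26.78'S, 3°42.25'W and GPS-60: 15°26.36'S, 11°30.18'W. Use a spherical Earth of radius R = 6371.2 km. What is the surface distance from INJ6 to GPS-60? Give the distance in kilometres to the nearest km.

INJ6: φ = -36.44633°, λ = -3.70417°
GPS-60: φ = -15.43933°, λ = -11.50300°
Δφ = 21.0070°,  Δλ = -7.7988°
a = sin²(Δφ/2) + cos φ₁ cos φ₂ sin²(Δλ/2) = 0.036818
c = 2·arcsin(√a) = 0.386153 rad = 22.1249°
d = R·c = 6371.2 × 0.386153 = 2460.3 km

2460 km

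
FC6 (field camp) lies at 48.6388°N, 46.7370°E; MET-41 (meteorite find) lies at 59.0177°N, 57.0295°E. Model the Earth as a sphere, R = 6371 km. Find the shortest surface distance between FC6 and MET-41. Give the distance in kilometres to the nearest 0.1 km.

Δφ = 10.3789°,  Δλ = 10.2925°
a = sin²(Δφ/2) + cos φ₁ cos φ₂ sin²(Δλ/2) = 0.010918
c = 2·arcsin(√a) = 0.209360 rad = 11.9954°
d = R·c = 6371 × 0.209360 = 1333.8 km

1333.8 km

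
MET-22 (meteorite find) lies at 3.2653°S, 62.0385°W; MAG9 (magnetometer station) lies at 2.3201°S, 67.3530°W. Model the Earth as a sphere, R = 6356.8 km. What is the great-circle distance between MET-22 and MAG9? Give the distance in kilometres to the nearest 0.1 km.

598.2 km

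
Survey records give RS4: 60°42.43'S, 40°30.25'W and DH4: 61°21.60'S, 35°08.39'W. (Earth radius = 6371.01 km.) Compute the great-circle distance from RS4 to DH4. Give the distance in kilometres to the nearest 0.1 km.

297.8 km

RS4: φ = -60.70717°, λ = -40.50417°
DH4: φ = -61.36000°, λ = -35.13983°
Δφ = -0.6528°,  Δλ = 5.3643°
a = sin²(Δφ/2) + cos φ₁ cos φ₂ sin²(Δλ/2) = 0.000546
c = 2·arcsin(√a) = 0.046737 rad = 2.6778°
d = R·c = 6371.01 × 0.046737 = 297.8 km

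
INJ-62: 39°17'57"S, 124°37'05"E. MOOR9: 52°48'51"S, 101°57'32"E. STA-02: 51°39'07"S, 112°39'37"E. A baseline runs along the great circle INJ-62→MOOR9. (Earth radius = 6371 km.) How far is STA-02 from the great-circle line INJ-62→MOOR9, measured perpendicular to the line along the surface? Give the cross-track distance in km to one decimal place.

INJ-62: φ = -39.29917°, λ = +124.61806°
MOOR9: φ = -52.81417°, λ = +101.95889°
STA-02: φ = -51.65194°, λ = +112.66028°
δ₁₃ = central angle INJ-62→STA-02 = 0.259842 rad  (haversine)
θ₁₃ = bearing INJ-62→STA-02 = 210.022°,  θ₁₂ = bearing INJ-62→MOOR9 = 221.493°
dₓₜ = R·arcsin(sin δ₁₃ · sin(θ₁₃ − θ₁₂)) = 6371·arcsin(0.25693·sin(-11.471°)) = -325.679 km
|dₓₜ| = 325.679 km

325.7 km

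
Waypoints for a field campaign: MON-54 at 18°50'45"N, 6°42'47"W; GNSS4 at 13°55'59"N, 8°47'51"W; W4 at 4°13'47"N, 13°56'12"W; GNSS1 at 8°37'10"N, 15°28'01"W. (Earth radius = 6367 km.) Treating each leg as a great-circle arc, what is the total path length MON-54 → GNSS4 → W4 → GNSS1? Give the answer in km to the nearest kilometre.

2322 km

MON-54: φ = +18.84583°, λ = -6.71306°
GNSS4: φ = +13.93306°, λ = -8.79750°
W4: φ = +4.22972°, λ = -13.93667°
GNSS1: φ = +8.61944°, λ = -15.46694°
MON-54→GNSS4: c = 0.092570 rad, d = 589.40 km
GNSS4→W4: c = 0.191065 rad, d = 1216.51 km
W4→GNSS1: c = 0.081080 rad, d = 516.23 km
Total = 589.40 + 1216.51 + 516.23 = 2322.14 km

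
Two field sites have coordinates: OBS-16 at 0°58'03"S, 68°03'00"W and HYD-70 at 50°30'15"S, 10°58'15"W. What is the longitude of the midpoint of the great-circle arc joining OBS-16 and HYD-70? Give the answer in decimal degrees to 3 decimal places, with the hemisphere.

46.407°W

OBS-16: φ = -0.96750°, λ = -68.05000°
HYD-70: φ = -50.50417°, λ = -10.97083°
Bx = cos φ₂ cos Δλ = 0.345665,  By = cos φ₂ sin Δλ = 0.533891
φₘ = atan2(sin φ₁ + sin φ₂, √((cos φ₁ + Bx)² + By²)) = -28.57904°
λₘ = λ₁ + atan2(By, cos φ₁ + Bx) = -46.40727°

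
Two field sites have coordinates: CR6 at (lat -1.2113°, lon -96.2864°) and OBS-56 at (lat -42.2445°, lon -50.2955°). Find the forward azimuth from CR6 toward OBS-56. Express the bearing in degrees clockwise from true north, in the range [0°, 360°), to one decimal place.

Δλ = 45.9909°
y = sin Δλ · cos φ₂ = 0.532433
x = cos φ₁ sin φ₂ − sin φ₁ cos φ₂ cos Δλ = -0.661273
θ = atan2(y, x) = 141.1602° → 141.1602° (mod 360°)

141.2°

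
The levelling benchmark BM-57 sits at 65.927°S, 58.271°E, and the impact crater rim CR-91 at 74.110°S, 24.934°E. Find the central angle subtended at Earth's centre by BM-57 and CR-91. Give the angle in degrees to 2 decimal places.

13.73°

Δφ = -8.1830°,  Δλ = -33.3370°
a = sin²(Δφ/2) + cos φ₁ cos φ₂ sin²(Δλ/2) = 0.014279
c = 2·arcsin(√a) = 0.239562 rad = 13.7259°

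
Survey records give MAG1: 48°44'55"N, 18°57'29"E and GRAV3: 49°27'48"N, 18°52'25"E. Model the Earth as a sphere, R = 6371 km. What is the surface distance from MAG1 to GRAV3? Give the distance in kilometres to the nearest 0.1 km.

MAG1: φ = +48.74861°, λ = +18.95806°
GRAV3: φ = +49.46333°, λ = +18.87361°
Δφ = 0.7147°,  Δλ = -0.0844°
a = sin²(Δφ/2) + cos φ₁ cos φ₂ sin²(Δλ/2) = 0.000039
c = 2·arcsin(√a) = 0.012512 rad = 0.7169°
d = R·c = 6371 × 0.012512 = 79.7 km

79.7 km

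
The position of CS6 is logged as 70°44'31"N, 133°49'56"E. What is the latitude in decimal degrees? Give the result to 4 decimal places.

70.7419°N

70° + 44′/60 + 31″/3600 = 70 + 0.73333 + 0.00861 = 70.7419°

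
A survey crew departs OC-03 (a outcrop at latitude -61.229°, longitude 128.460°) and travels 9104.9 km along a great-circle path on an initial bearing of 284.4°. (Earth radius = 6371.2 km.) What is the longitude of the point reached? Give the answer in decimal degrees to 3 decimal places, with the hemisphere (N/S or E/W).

δ = d/R = 9104.9/6371.2 = 1.429071 rad
φ₂ = arcsin(sin φ₁ cos δ + cos φ₁ sin δ cos θ)
   = arcsin(-0.87655·0.14125 + 0.48131·0.98997·0.24869) = -0.30463°
λ₂ = λ₁ + atan2(sin θ sin δ cos φ₁, cos δ − sin φ₁ sin φ₂) = 54.94672°

54.947°E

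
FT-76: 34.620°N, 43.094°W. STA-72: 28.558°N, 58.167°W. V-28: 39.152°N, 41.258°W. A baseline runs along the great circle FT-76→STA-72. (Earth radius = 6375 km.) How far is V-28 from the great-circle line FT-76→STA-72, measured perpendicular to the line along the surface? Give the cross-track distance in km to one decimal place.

414.2 km

δ₁₃ = central angle FT-76→V-28 = 0.083141 rad  (haversine)
θ₁₃ = bearing FT-76→V-28 = 17.408°,  θ₁₂ = bearing FT-76→STA-72 = 248.834°
dₓₜ = R·arcsin(sin δ₁₃ · sin(θ₁₃ − θ₁₂)) = 6375·arcsin(0.08305·sin(-231.426°)) = 414.193 km
|dₓₜ| = 414.193 km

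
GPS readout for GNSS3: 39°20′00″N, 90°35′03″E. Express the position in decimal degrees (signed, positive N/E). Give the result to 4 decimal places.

lat: 39.3333° N → +39.3333°
lon: 90.5842° E → +90.5842°

+39.3333°, +90.5842°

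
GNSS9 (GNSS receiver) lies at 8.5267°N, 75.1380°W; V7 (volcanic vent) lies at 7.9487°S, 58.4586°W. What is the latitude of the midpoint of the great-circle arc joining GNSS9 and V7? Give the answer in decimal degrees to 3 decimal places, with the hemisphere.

Bx = cos φ₂ cos Δλ = 0.948722,  By = cos φ₂ sin Δλ = 0.284259
φₘ = atan2(sin φ₁ + sin φ₂, √((cos φ₁ + Bx)² + By²)) = 0.29209°
λₘ = λ₁ + atan2(By, cos φ₁ + Bx) = -66.79217°

0.292°N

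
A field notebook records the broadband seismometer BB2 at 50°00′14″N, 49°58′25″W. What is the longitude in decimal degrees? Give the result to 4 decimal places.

49.9736°W

49° + 58′/60 + 25″/3600 = 49 + 0.96667 + 0.00694 = 49.9736°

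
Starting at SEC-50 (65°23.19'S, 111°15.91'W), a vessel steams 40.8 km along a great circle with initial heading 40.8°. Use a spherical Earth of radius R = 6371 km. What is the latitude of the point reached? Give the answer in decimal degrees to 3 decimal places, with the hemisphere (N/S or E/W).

SEC-50: φ = -65.38650°, λ = -111.26517°
δ = d/R = 40.8/6371 = 0.006404 rad
φ₂ = arcsin(sin φ₁ cos δ + cos φ₁ sin δ cos θ)
   = arcsin(-0.90914·0.99998 + 0.41650·0.00640·0.75700) = -65.10766°
λ₂ = λ₁ + atan2(sin θ sin δ cos φ₁, cos δ − sin φ₁ sin φ₂) = -110.69556°

65.108°S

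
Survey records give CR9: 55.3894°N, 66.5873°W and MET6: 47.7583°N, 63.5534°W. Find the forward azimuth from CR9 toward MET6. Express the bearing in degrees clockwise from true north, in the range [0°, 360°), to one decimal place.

164.9°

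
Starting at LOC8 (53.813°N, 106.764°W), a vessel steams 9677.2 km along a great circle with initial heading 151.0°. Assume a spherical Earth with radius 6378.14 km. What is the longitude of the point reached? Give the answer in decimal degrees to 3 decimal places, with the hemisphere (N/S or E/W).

δ = d/R = 9677.2/6378.14 = 1.517245 rad
φ₂ = arcsin(sin φ₁ cos δ + cos φ₁ sin δ cos θ)
   = arcsin(0.80709·0.05353 + 0.59042·0.99857·-0.87462) = -28.19374°
λ₂ = λ₁ + atan2(sin θ sin δ cos φ₁, cos δ − sin φ₁ sin φ₂) = -73.44606°

73.446°W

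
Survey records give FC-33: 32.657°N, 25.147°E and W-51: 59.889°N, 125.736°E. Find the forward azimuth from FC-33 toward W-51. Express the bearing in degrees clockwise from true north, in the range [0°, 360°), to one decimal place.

Δλ = 100.5890°
y = sin Δλ · cos φ₂ = 0.493134
x = cos φ₁ sin φ₂ − sin φ₁ cos φ₂ cos Δλ = 0.778050
θ = atan2(y, x) = 32.3668° → 32.3668° (mod 360°)

32.4°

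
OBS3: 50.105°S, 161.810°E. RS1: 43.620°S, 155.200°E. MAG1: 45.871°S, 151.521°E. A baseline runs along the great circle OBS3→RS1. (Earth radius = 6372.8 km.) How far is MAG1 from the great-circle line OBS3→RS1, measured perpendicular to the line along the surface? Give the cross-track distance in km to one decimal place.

378.2 km

δ₁₃ = central angle OBS3→MAG1 = 0.140903 rad  (haversine)
θ₁₃ = bearing OBS3→MAG1 = 297.681°,  θ₁₂ = bearing OBS3→RS1 = 322.665°
dₓₜ = R·arcsin(sin δ₁₃ · sin(θ₁₃ − θ₁₂)) = 6372.8·arcsin(0.14044·sin(-24.984°)) = -378.234 km
|dₓₜ| = 378.234 km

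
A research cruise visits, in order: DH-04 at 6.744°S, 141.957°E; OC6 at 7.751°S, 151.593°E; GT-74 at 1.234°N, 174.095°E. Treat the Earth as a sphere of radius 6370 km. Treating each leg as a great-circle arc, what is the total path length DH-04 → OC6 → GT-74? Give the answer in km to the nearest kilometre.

DH-04→OC6: c = 0.167754 rad, d = 1068.59 km
OC6→GT-74: c = 0.421910 rad, d = 2687.57 km
Total = 1068.59 + 2687.57 = 3756.16 km

3756 km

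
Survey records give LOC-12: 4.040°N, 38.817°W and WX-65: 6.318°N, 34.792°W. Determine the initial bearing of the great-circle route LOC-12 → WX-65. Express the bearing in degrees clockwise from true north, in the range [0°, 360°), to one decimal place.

60.2°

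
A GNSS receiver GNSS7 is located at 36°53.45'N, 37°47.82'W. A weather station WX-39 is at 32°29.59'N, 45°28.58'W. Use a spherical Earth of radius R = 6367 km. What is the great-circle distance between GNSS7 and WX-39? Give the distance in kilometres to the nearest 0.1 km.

854.6 km

GNSS7: φ = +36.89083°, λ = -37.79700°
WX-39: φ = +32.49317°, λ = -45.47633°
Δφ = -4.3977°,  Δλ = -7.6793°
a = sin²(Δφ/2) + cos φ₁ cos φ₂ sin²(Δλ/2) = 0.004497
c = 2·arcsin(√a) = 0.134221 rad = 7.6903°
d = R·c = 6367 × 0.134221 = 854.6 km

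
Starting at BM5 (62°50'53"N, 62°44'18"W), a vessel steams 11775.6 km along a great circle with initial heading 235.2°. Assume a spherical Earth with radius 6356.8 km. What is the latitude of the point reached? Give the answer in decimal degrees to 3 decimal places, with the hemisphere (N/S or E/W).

29.834°S

BM5: φ = +62.84806°, λ = -62.73833°
δ = d/R = 11775.6/6356.8 = 1.852441 rad
φ₂ = arcsin(sin φ₁ cos δ + cos φ₁ sin δ cos θ)
   = arcsin(0.88980·-0.27794 + 0.45635·0.96060·-0.57071) = -29.83421°
λ₂ = λ₁ + atan2(sin θ sin δ cos φ₁, cos δ − sin φ₁ sin φ₂) = -128.14814°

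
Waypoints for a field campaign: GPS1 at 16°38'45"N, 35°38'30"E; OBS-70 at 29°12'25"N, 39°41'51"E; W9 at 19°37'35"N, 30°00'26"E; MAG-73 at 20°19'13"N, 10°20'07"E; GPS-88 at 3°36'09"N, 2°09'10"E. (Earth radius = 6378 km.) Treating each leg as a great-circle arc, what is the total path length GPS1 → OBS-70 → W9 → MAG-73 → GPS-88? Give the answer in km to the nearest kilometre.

7027 km

GPS1: φ = +16.64583°, λ = +35.64167°
OBS-70: φ = +29.20694°, λ = +39.69750°
W9: φ = +19.62639°, λ = +30.00722°
MAG-73: φ = +20.32028°, λ = +10.33528°
GPS-88: φ = +3.60250°, λ = +2.15278°
GPS1→OBS-70: c = 0.228664 rad, d = 1458.42 km
OBS-70→W9: c = 0.227106 rad, d = 1448.48 km
W9→MAG-73: c = 0.322727 rad, d = 2058.35 km
MAG-73→GPS-88: c = 0.323258 rad, d = 2061.74 km
Total = 1458.42 + 1448.48 + 2058.35 + 2061.74 = 7026.99 km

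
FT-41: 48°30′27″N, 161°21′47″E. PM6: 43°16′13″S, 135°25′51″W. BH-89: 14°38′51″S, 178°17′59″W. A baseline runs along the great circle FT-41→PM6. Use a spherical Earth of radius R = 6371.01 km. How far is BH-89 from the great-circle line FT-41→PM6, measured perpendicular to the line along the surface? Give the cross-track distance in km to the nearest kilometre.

FT-41: φ = +48.50750°, λ = +161.36306°
PM6: φ = -43.27028°, λ = -135.43083°
BH-89: φ = -14.64750°, λ = -178.29972°
δ₁₃ = central angle FT-41→BH-89 = 1.146564 rad  (haversine)
θ₁₃ = bearing FT-41→BH-89 = 158.349°,  θ₁₂ = bearing FT-41→PM6 = 137.122°
dₓₜ = R·arcsin(sin δ₁₃ · sin(θ₁₃ − θ₁₂)) = 6371.01·arcsin(0.91135·sin(21.227°)) = 2142.338 km
|dₓₜ| = 2142.338 km

2142 km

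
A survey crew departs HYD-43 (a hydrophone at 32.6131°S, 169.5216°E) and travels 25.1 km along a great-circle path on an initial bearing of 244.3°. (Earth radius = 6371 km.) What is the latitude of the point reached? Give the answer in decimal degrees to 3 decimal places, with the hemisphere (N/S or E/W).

32.711°S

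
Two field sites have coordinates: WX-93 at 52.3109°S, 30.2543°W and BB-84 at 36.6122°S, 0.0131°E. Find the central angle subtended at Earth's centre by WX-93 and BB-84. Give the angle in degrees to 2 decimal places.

26.39°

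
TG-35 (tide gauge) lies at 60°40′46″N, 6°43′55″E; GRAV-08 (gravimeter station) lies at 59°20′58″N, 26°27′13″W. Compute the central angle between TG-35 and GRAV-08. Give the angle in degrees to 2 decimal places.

TG-35: φ = +60.67944°, λ = +6.73194°
GRAV-08: φ = +59.34944°, λ = -26.45361°
Δφ = -1.3300°,  Δλ = -33.1856°
a = sin²(Δφ/2) + cos φ₁ cos φ₂ sin²(Δλ/2) = 0.020493
c = 2·arcsin(√a) = 0.287295 rad = 16.4608°

16.46°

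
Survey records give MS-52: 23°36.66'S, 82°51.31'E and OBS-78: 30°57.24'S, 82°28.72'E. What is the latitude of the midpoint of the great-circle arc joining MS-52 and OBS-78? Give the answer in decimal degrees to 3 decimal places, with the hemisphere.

27.283°S

MS-52: φ = -23.61100°, λ = +82.85517°
OBS-78: φ = -30.95400°, λ = +82.47867°
Bx = cos φ₂ cos Δλ = 0.857562,  By = cos φ₂ sin Δλ = -0.005635
φₘ = atan2(sin φ₁ + sin φ₂, √((cos φ₁ + Bx)² + By²)) = -27.28263°
λₘ = λ₁ + atan2(By, cos φ₁ + Bx) = 82.67315°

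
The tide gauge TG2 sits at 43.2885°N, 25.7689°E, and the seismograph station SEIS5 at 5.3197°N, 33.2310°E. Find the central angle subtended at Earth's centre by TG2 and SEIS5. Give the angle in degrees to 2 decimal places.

38.54°

Δφ = -37.9688°,  Δλ = 7.4621°
a = sin²(Δφ/2) + cos φ₁ cos φ₂ sin²(Δλ/2) = 0.108896
c = 2·arcsin(√a) = 0.672595 rad = 38.5368°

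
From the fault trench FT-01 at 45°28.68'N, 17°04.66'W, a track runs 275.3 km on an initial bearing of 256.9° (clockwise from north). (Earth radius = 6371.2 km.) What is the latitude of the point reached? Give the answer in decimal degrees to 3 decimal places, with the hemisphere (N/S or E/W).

FT-01: φ = +45.47800°, λ = -17.07767°
δ = d/R = 275.3/6371.2 = 0.043210 rad
φ₂ = arcsin(sin φ₁ cos δ + cos φ₁ sin δ cos θ)
   = arcsin(0.71298·0.99907 + 0.70118·0.04320·-0.22665) = 44.86597°
λ₂ = λ₁ + atan2(sin θ sin δ cos φ₁, cos δ − sin φ₁ sin φ₂) = -20.48079°

44.866°N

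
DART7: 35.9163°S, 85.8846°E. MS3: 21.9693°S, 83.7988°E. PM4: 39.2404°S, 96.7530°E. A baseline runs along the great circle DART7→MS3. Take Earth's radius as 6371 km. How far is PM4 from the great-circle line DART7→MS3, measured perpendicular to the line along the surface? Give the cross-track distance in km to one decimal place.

δ₁₃ = central angle DART7→PM4 = 0.161006 rad  (haversine)
θ₁₃ = bearing DART7→PM4 = 114.364°,  θ₁₂ = bearing DART7→MS3 = 352.016°
dₓₜ = R·arcsin(sin δ₁₃ · sin(θ₁₃ − θ₁₂)) = 6371·arcsin(0.16031·sin(-237.652°)) = 865.510 km
|dₓₜ| = 865.510 km

865.5 km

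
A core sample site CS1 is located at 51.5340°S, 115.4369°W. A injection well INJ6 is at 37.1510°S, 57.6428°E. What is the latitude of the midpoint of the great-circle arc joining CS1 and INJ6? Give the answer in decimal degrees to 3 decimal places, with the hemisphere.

Bx = cos φ₂ cos Δλ = -0.791240,  By = cos φ₂ sin Δλ = 0.096035
φₘ = atan2(sin φ₁ + sin φ₂, √((cos φ₁ + Bx)² + By²)) = -82.01499°
λₘ = λ₁ + atan2(By, cos φ₁ + Bx) = 34.98313°

82.015°S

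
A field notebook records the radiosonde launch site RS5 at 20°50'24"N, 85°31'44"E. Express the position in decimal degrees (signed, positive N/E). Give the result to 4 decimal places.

lat: 20.8400° N → +20.8400°
lon: 85.5289° E → +85.5289°

+20.8400°, +85.5289°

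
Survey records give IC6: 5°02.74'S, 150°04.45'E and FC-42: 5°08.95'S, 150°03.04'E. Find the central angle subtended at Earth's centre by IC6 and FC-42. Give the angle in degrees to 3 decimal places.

IC6: φ = -5.04567°, λ = +150.07417°
FC-42: φ = -5.14917°, λ = +150.05067°
Δφ = -0.1035°,  Δλ = -0.0235°
a = sin²(Δφ/2) + cos φ₁ cos φ₂ sin²(Δλ/2) = 0.000001
c = 2·arcsin(√a) = 0.001852 rad = 0.1061°

0.106°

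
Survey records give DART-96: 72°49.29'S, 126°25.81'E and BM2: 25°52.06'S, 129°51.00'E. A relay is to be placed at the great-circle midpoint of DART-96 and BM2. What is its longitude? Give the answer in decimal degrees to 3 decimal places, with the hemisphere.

129.005°E

DART-96: φ = -72.82150°, λ = +126.43017°
BM2: φ = -25.86767°, λ = +129.85000°
Bx = cos φ₂ cos Δλ = 0.898202,  By = cos φ₂ sin Δλ = 0.053675
φₘ = atan2(sin φ₁ + sin φ₂, √((cos φ₁ + Bx)² + By²)) = -49.35397°
λₘ = λ₁ + atan2(By, cos φ₁ + Bx) = 129.00507°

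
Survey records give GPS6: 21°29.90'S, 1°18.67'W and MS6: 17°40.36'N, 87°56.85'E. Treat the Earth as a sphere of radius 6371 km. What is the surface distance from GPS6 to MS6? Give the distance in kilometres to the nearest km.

10644 km

GPS6: φ = -21.49833°, λ = -1.31117°
MS6: φ = +17.67267°, λ = +87.94750°
Δφ = 39.1710°,  Δλ = 89.2587°
a = sin²(Δφ/2) + cos φ₁ cos φ₂ sin²(Δλ/2) = 0.549892
c = 2·arcsin(√a) = 1.670746 rad = 95.7267°
d = R·c = 6371 × 1.670746 = 10644.3 km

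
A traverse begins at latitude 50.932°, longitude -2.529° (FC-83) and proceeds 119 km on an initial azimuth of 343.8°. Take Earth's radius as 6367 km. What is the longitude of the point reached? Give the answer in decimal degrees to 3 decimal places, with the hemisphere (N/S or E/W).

δ = d/R = 119/6367 = 0.018690 rad
φ₂ = arcsin(sin φ₁ cos δ + cos φ₁ sin δ cos θ)
   = arcsin(0.77640·0.99983 + 0.63024·0.01869·0.96029) = 51.95936°
λ₂ = λ₁ + atan2(sin θ sin δ cos φ₁, cos δ − sin φ₁ sin φ₂) = -3.01381°

3.014°W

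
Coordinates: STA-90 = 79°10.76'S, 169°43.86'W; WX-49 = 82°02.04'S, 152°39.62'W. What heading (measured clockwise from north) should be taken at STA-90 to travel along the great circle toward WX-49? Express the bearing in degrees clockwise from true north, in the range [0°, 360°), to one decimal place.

143.9°

STA-90: φ = -79.17933°, λ = -169.73100°
WX-49: φ = -82.03400°, λ = -152.66033°
Δλ = 17.0707°
y = sin Δλ · cos φ₂ = 0.040682
x = cos φ₁ sin φ₂ − sin φ₁ cos φ₂ cos Δλ = -0.055800
θ = atan2(y, x) = 143.9054° → 143.9054° (mod 360°)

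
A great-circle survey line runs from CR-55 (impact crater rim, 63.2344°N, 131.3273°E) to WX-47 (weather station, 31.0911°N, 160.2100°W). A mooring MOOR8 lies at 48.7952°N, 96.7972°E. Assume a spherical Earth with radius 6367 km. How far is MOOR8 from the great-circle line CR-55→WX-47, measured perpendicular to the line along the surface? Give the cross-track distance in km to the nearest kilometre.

δ₁₃ = central angle CR-55→MOOR8 = 0.412431 rad  (haversine)
θ₁₃ = bearing CR-55→MOOR8 = 248.680°,  θ₁₂ = bearing CR-55→WX-47 = 93.458°
dₓₜ = R·arcsin(sin δ₁₃ · sin(θ₁₃ − θ₁₂)) = 6367·arcsin(0.40084·sin(155.222°)) = 1074.688 km
|dₓₜ| = 1074.688 km

1075 km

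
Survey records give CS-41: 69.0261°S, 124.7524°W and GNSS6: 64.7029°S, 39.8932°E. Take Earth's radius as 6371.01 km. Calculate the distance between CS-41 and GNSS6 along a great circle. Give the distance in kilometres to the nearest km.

5097 km

Δφ = 4.3232°,  Δλ = 164.6456°
a = sin²(Δφ/2) + cos φ₁ cos φ₂ sin²(Δλ/2) = 0.151646
c = 2·arcsin(√a) = 0.799999 rad = 45.8365°
d = R·c = 6371.01 × 0.799999 = 5096.8 km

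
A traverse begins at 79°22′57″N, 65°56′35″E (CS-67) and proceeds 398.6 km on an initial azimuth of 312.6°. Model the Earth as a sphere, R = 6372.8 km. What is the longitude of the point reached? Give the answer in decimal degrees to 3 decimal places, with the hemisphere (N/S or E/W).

CS-67: φ = +79.38250°, λ = +65.94306°
δ = d/R = 398.6/6372.8 = 0.062547 rad
φ₂ = arcsin(sin φ₁ cos δ + cos φ₁ sin δ cos θ)
   = arcsin(0.98288·0.99804 + 0.18425·0.06251·0.67688) = 81.39858°
λ₂ = λ₁ + atan2(sin θ sin δ cos φ₁, cos δ − sin φ₁ sin φ₂) = 48.02595°

48.026°E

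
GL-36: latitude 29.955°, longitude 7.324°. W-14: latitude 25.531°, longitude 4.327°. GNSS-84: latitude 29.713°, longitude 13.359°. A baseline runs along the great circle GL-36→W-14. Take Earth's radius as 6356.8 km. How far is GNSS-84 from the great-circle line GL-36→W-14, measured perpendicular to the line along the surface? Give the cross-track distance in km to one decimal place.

δ₁₃ = central angle GL-36→GNSS-84 = 0.091458 rad  (haversine)
θ₁₃ = bearing GL-36→GNSS-84 = 91.142°,  θ₁₂ = bearing GL-36→W-14 = 211.656°
dₓₜ = R·arcsin(sin δ₁₃ · sin(θ₁₃ − θ₁₂)) = 6356.8·arcsin(0.09133·sin(-120.514°)) = -500.684 km
|dₓₜ| = 500.684 km

500.7 km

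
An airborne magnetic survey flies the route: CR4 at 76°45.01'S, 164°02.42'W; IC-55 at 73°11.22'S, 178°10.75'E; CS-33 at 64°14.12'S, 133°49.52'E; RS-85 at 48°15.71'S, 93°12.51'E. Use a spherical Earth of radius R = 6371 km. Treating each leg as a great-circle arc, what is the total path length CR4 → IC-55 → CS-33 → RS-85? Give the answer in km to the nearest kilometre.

5619 km

CR4: φ = -76.75017°, λ = -164.04033°
IC-55: φ = -73.18700°, λ = +178.17917°
CS-33: φ = -64.23533°, λ = +133.82533°
RS-85: φ = -48.26183°, λ = +93.20850°
CR4→IC-55: c = 0.101036 rad, d = 643.70 km
IC-55→CS-33: c = 0.311119 rad, d = 1982.14 km
CS-33→RS-85: c = 0.469769 rad, d = 2992.90 km
Total = 643.70 + 1982.14 + 2992.90 = 5618.74 km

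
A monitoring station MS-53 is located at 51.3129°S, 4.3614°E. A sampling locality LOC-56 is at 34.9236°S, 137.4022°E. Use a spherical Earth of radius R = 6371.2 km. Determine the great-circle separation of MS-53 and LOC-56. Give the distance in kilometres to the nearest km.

9388 km

Δφ = 16.3893°,  Δλ = 133.0408°
a = sin²(Δφ/2) + cos φ₁ cos φ₂ sin²(Δλ/2) = 0.451464
c = 2·arcsin(√a) = 1.473572 rad = 84.4294°
d = R·c = 6371.2 × 1.473572 = 9388.4 km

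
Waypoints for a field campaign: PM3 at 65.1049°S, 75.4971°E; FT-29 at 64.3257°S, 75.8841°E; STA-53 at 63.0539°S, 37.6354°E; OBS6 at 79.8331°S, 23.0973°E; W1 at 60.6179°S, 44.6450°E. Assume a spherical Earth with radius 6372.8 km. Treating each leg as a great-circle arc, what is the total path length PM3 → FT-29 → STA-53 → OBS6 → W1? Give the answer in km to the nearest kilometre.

6124 km

PM3→FT-29: c = 0.013902 rad, d = 88.60 km
FT-29→STA-53: c = 0.292217 rad, d = 1862.24 km
STA-53→OBS6: c = 0.301597 rad, d = 1922.02 km
OBS6→W1: c = 0.353299 rad, d = 2251.50 km
Total = 88.60 + 1862.24 + 1922.02 + 2251.50 = 6124.36 km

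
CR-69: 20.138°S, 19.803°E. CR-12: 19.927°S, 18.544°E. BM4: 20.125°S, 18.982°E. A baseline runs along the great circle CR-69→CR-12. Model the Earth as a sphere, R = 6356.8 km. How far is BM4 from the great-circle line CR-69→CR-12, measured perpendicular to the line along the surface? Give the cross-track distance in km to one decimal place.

13.5 km

δ₁₃ = central angle CR-69→BM4 = 0.013456 rad  (haversine)
θ₁₃ = bearing CR-69→BM4 = 270.825°,  θ₁₂ = bearing CR-69→CR-12 = 279.898°
dₓₜ = R·arcsin(sin δ₁₃ · sin(θ₁₃ − θ₁₂)) = 6356.8·arcsin(0.01346·sin(-9.073°)) = -13.488 km
|dₓₜ| = 13.488 km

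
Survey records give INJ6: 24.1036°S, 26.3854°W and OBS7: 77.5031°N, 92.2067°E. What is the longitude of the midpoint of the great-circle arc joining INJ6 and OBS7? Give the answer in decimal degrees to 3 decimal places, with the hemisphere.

Bx = cos φ₂ cos Δλ = -0.103556,  By = cos φ₂ sin Δλ = 0.189998
φₘ = atan2(sin φ₁ + sin φ₂, √((cos φ₁ + Bx)² + By²)) = 34.34113°
λₘ = λ₁ + atan2(By, cos φ₁ + Bx) = -13.17266°

13.173°W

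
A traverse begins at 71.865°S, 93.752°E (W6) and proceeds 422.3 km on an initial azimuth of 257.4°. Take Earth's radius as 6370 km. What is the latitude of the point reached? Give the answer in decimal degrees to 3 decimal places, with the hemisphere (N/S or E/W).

δ = d/R = 422.3/6370 = 0.066295 rad
φ₂ = arcsin(sin φ₁ cos δ + cos φ₁ sin δ cos θ)
   = arcsin(-0.95033·0.99780 + 0.31126·0.06625·-0.21814) = -72.31409°
λ₂ = λ₁ + atan2(sin θ sin δ cos φ₁, cos δ − sin φ₁ sin φ₂) = 81.46497°

72.314°S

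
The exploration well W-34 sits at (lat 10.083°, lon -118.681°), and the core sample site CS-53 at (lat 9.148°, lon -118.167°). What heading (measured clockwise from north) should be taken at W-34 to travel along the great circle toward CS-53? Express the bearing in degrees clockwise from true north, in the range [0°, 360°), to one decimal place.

151.5°

Δλ = 0.5140°
y = sin Δλ · cos φ₂ = 0.008857
x = cos φ₁ sin φ₂ − sin φ₁ cos φ₂ cos Δλ = -0.016311
θ = atan2(y, x) = 151.4985° → 151.4985° (mod 360°)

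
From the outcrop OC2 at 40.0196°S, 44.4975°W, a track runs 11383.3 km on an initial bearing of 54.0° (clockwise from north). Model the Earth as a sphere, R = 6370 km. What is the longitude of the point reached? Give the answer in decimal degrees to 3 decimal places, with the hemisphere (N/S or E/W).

δ = d/R = 11383.3/6370 = 1.787017 rad
φ₂ = arcsin(sin φ₁ cos δ + cos φ₁ sin δ cos θ)
   = arcsin(-0.64305·-0.21454 + 0.76582·0.97672·0.58779) = 35.28324°
λ₂ = λ₁ + atan2(sin θ sin δ cos φ₁, cos δ − sin φ₁ sin φ₂) = 30.96718°

30.967°E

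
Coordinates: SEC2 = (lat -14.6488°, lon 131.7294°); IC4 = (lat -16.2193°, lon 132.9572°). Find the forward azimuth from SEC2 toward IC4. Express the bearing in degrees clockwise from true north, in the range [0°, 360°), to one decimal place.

Δλ = 1.2278°
y = sin Δλ · cos φ₂ = 0.020575
x = cos φ₁ sin φ₂ − sin φ₁ cos φ₂ cos Δλ = -0.027463
θ = atan2(y, x) = 143.1600° → 143.1600° (mod 360°)

143.2°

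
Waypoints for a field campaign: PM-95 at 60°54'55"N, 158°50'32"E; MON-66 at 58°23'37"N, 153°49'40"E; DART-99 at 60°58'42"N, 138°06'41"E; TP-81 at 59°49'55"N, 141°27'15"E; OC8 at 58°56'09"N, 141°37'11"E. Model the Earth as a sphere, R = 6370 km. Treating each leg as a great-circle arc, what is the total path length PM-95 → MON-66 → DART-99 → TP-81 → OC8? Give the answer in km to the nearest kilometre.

PM-95: φ = +60.91528°, λ = +158.84222°
MON-66: φ = +58.39361°, λ = +153.82778°
DART-99: φ = +60.97833°, λ = +138.11139°
TP-81: φ = +59.83194°, λ = +141.45417°
OC8: φ = +58.93583°, λ = +141.61972°
PM-95→MON-66: c = 0.062354 rad, d = 397.19 km
MON-66→DART-99: c = 0.145198 rad, d = 924.91 km
DART-99→TP-81: c = 0.035072 rad, d = 223.41 km
TP-81→OC8: c = 0.015709 rad, d = 100.07 km
Total = 397.19 + 924.91 + 223.41 + 100.07 = 1645.59 km

1646 km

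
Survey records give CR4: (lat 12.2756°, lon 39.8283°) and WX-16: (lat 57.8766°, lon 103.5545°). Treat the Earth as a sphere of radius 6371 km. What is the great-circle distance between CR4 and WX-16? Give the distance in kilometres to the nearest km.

Δφ = 45.6010°,  Δλ = 63.7262°
a = sin²(Δφ/2) + cos φ₁ cos φ₂ sin²(Δλ/2) = 0.294968
c = 2·arcsin(√a) = 1.148271 rad = 65.7911°
d = R·c = 6371 × 1.148271 = 7315.6 km

7316 km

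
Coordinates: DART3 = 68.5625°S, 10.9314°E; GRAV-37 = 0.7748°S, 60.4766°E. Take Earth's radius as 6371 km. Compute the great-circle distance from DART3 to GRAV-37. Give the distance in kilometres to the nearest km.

Δφ = 67.7877°,  Δλ = 49.5452°
a = sin²(Δφ/2) + cos φ₁ cos φ₂ sin²(Δλ/2) = 0.375145
c = 2·arcsin(√a) = 1.318415 rad = 75.5396°
d = R·c = 6371 × 1.318415 = 8399.6 km

8400 km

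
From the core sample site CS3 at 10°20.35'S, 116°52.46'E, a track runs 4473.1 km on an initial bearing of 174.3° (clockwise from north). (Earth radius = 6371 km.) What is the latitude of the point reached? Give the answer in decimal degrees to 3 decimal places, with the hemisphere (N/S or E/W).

50.284°S

CS3: φ = -10.33917°, λ = +116.87433°
δ = d/R = 4473.1/6371 = 0.702103 rad
φ₂ = arcsin(sin φ₁ cos δ + cos φ₁ sin δ cos θ)
   = arcsin(-0.17947·0.76349 + 0.98376·0.64582·-0.99506) = -50.28420°
λ₂ = λ₁ + atan2(sin θ sin δ cos φ₁, cos δ − sin φ₁ sin φ₂) = 122.63560°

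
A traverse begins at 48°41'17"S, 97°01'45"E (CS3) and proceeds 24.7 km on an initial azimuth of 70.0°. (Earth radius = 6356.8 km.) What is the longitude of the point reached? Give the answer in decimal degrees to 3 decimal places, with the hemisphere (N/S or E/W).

CS3: φ = -48.68806°, λ = +97.02917°
δ = d/R = 24.7/6356.8 = 0.003886 rad
φ₂ = arcsin(sin φ₁ cos δ + cos φ₁ sin δ cos θ)
   = arcsin(-0.75113·0.99999 + 0.66016·0.00389·0.34202) = -48.61148°
λ₂ = λ₁ + atan2(sin θ sin δ cos φ₁, cos δ − sin φ₁ sin φ₂) = 97.34558°

97.346°E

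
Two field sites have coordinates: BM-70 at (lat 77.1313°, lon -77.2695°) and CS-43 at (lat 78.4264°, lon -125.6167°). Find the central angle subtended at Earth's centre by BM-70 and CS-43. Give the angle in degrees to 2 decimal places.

Δφ = 1.2951°,  Δλ = -48.3472°
a = sin²(Δφ/2) + cos φ₁ cos φ₂ sin²(Δλ/2) = 0.007621
c = 2·arcsin(√a) = 0.174816 rad = 10.0162°

10.02°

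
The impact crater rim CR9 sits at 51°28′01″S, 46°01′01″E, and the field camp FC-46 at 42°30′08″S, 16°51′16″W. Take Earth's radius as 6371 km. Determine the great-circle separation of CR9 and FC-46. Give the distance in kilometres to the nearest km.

CR9: φ = -51.46694°, λ = +46.01694°
FC-46: φ = -42.50222°, λ = -16.85444°
Δφ = 8.9647°,  Δλ = -62.8714°
a = sin²(Δφ/2) + cos φ₁ cos φ₂ sin²(Δλ/2) = 0.131035
c = 2·arcsin(√a) = 0.740798 rad = 42.4446°
d = R·c = 6371 × 0.740798 = 4719.6 km

4720 km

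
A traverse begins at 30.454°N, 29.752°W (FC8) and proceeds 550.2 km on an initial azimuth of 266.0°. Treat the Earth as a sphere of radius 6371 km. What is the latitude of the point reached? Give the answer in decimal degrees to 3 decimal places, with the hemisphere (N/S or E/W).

29.985°N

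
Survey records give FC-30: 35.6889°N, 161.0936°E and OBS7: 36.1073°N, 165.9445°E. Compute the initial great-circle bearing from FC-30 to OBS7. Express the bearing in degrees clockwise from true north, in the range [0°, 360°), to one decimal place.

82.5°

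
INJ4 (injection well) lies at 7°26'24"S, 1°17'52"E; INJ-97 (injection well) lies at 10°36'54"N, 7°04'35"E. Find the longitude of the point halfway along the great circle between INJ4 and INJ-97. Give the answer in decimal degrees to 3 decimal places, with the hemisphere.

4.174°E

INJ4: φ = -7.44000°, λ = +1.29778°
INJ-97: φ = +10.61500°, λ = +7.07639°
Bx = cos φ₂ cos Δλ = 0.977892,  By = cos φ₂ sin Δλ = 0.098962
φₘ = atan2(sin φ₁ + sin φ₂, √((cos φ₁ + Bx)² + By²)) = 1.58952°
λₘ = λ₁ + atan2(By, cos φ₁ + Bx) = 4.17435°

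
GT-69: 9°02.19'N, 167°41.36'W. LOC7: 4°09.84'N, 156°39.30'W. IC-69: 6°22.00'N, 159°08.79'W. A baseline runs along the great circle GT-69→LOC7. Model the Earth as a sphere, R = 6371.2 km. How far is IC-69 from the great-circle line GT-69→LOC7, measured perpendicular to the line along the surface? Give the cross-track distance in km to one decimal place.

108.9 km

GT-69: φ = +9.03650°, λ = -167.68933°
LOC7: φ = +4.16400°, λ = -156.65500°
IC-69: φ = +6.36667°, λ = -159.14650°
δ₁₃ = central angle GT-69→IC-69 = 0.154913 rad  (haversine)
θ₁₃ = bearing GT-69→IC-69 = 106.898°,  θ₁₂ = bearing GT-69→LOC7 = 113.257°
dₓₜ = R·arcsin(sin δ₁₃ · sin(θ₁₃ − θ₁₂)) = 6371.2·arcsin(0.15429·sin(-6.359°)) = -108.890 km
|dₓₜ| = 108.890 km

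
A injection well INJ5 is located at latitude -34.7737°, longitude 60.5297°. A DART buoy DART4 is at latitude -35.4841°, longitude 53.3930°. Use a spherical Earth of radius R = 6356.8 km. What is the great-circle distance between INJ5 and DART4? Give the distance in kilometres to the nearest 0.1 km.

652.2 km

Δφ = -0.7104°,  Δλ = -7.1367°
a = sin²(Δφ/2) + cos φ₁ cos φ₂ sin²(Δλ/2) = 0.002629
c = 2·arcsin(√a) = 0.102600 rad = 5.8786°
d = R·c = 6356.8 × 0.102600 = 652.2 km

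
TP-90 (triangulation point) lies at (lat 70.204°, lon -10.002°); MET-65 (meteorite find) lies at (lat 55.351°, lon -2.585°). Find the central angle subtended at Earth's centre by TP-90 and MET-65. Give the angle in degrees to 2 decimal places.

15.21°

Δφ = -14.8530°,  Δλ = 7.4170°
a = sin²(Δφ/2) + cos φ₁ cos φ₂ sin²(Δλ/2) = 0.017512
c = 2·arcsin(√a) = 0.265446 rad = 15.2089°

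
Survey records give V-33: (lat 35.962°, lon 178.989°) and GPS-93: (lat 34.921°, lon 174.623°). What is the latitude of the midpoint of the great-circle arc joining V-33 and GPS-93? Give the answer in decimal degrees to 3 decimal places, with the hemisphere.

35.461°N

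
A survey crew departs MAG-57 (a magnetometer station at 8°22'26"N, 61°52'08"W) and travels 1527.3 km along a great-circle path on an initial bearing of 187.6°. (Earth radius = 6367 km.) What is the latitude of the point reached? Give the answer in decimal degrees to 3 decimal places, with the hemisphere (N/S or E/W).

5.251°S

MAG-57: φ = +8.37389°, λ = -61.86889°
δ = d/R = 1527.3/6367 = 0.239877 rad
φ₂ = arcsin(sin φ₁ cos δ + cos φ₁ sin δ cos θ)
   = arcsin(0.14563·0.97137 + 0.98934·0.23758·-0.99122) = -5.25127°
λ₂ = λ₁ + atan2(sin θ sin δ cos φ₁, cos δ − sin φ₁ sin φ₂) = -63.67712°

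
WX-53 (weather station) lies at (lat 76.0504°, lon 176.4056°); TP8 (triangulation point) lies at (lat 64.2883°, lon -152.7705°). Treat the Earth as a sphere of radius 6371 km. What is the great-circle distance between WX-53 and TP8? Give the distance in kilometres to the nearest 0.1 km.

Δφ = -11.7621°,  Δλ = 30.8239°
a = sin²(Δφ/2) + cos φ₁ cos φ₂ sin²(Δλ/2) = 0.017885
c = 2·arcsin(√a) = 0.268276 rad = 15.3711°
d = R·c = 6371 × 0.268276 = 1709.2 km

1709.2 km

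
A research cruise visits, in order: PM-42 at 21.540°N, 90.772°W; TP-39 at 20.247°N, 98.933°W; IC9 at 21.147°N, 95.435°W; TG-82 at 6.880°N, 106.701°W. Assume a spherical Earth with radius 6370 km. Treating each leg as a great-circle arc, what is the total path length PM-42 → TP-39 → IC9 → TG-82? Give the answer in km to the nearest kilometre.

3233 km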